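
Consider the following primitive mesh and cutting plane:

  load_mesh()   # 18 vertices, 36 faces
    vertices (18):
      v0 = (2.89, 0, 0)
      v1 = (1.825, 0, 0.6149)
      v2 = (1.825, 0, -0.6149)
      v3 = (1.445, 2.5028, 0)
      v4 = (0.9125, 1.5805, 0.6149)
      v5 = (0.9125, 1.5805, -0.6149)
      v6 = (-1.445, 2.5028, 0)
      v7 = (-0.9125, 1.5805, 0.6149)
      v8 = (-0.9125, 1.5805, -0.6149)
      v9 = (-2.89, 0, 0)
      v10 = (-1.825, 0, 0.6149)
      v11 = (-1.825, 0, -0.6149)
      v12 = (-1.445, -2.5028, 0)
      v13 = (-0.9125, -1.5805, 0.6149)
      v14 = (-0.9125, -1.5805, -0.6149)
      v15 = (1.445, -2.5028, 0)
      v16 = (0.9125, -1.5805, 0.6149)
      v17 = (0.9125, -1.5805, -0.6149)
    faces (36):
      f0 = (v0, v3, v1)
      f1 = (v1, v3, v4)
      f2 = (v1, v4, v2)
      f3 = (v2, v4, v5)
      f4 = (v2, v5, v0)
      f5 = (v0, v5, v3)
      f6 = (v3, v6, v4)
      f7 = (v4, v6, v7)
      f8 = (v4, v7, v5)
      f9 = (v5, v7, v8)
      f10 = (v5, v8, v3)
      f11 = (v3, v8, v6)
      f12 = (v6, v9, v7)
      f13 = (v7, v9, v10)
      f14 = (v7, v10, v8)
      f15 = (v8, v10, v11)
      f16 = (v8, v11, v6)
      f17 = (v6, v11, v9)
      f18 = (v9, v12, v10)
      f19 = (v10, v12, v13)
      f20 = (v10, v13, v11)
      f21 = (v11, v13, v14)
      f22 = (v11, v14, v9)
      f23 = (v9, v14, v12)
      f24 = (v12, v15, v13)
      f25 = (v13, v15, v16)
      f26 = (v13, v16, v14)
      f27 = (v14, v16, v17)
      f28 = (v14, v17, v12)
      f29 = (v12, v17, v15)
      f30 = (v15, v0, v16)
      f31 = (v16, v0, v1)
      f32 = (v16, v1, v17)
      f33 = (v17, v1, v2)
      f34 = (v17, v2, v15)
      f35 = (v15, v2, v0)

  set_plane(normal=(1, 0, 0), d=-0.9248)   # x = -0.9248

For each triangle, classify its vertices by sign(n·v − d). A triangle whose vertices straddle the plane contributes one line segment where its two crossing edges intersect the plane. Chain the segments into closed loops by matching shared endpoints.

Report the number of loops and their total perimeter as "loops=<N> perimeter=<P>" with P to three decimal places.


Straddling triangles (16 of 36):
  (v3,v6,v4) [+-+] → (-0.9248, 2.5028, 0)–(-0.9248, 2.29929, 0.135682)  len=0.2446
  (v4,v6,v7) [+-+] → (-0.9248, 2.29929, 0.135682)–(-0.9248, 1.6018, 0.600697)  len=0.8383
  (v3,v8,v6) [++-] → (-0.9248, 1.6018, -0.600697)–(-0.9248, 2.5028, 0)  len=1.0829
  (v6,v9,v7) [--+] → (-0.9248, 1.57067, 0.611075)–(-0.9248, 1.6018, 0.600697)  len=0.0328
  (v7,v9,v10) [+--] → (-0.9248, 1.57067, 0.611075)–(-0.9248, 1.5592, 0.6149)  len=0.0121
  (v7,v10,v8) [+-+] → (-0.9248, 1.5592, 0.6149)–(-0.9248, 1.5592, -0.598323)  len=1.2132
  (v8,v10,v11) [+--] → (-0.9248, 1.5592, -0.598323)–(-0.9248, 1.5592, -0.6149)  len=0.0166
  (v8,v11,v6) [+--] → (-0.9248, 1.5592, -0.6149)–(-0.9248, 1.6018, -0.600697)  len=0.0449
  (v10,v12,v13) [--+] → (-0.9248, -1.6018, 0.600697)–(-0.9248, -1.5592, 0.6149)  len=0.0449
  (v10,v13,v11) [-+-] → (-0.9248, -1.5592, 0.6149)–(-0.9248, -1.5592, 0.598323)  len=0.0166
  (v11,v13,v14) [-++] → (-0.9248, -1.5592, 0.598323)–(-0.9248, -1.5592, -0.6149)  len=1.2132
  (v11,v14,v9) [-+-] → (-0.9248, -1.5592, -0.6149)–(-0.9248, -1.57067, -0.611075)  len=0.0121
  (v9,v14,v12) [-+-] → (-0.9248, -1.57067, -0.611075)–(-0.9248, -1.6018, -0.600697)  len=0.0328
  (v12,v15,v13) [-++] → (-0.9248, -2.5028, 0)–(-0.9248, -1.6018, 0.600697)  len=1.0829
  (v14,v17,v12) [++-] → (-0.9248, -2.29929, -0.135682)–(-0.9248, -1.6018, -0.600697)  len=0.8383
  (v12,v17,v15) [-++] → (-0.9248, -2.29929, -0.135682)–(-0.9248, -2.5028, 0)  len=0.2446

Chained into 2 loop(s):
  loop 1: 8 segments, perimeter = 3.4854
  loop 2: 8 segments, perimeter = 3.4854
Total perimeter = 6.971

loops=2 perimeter=6.971


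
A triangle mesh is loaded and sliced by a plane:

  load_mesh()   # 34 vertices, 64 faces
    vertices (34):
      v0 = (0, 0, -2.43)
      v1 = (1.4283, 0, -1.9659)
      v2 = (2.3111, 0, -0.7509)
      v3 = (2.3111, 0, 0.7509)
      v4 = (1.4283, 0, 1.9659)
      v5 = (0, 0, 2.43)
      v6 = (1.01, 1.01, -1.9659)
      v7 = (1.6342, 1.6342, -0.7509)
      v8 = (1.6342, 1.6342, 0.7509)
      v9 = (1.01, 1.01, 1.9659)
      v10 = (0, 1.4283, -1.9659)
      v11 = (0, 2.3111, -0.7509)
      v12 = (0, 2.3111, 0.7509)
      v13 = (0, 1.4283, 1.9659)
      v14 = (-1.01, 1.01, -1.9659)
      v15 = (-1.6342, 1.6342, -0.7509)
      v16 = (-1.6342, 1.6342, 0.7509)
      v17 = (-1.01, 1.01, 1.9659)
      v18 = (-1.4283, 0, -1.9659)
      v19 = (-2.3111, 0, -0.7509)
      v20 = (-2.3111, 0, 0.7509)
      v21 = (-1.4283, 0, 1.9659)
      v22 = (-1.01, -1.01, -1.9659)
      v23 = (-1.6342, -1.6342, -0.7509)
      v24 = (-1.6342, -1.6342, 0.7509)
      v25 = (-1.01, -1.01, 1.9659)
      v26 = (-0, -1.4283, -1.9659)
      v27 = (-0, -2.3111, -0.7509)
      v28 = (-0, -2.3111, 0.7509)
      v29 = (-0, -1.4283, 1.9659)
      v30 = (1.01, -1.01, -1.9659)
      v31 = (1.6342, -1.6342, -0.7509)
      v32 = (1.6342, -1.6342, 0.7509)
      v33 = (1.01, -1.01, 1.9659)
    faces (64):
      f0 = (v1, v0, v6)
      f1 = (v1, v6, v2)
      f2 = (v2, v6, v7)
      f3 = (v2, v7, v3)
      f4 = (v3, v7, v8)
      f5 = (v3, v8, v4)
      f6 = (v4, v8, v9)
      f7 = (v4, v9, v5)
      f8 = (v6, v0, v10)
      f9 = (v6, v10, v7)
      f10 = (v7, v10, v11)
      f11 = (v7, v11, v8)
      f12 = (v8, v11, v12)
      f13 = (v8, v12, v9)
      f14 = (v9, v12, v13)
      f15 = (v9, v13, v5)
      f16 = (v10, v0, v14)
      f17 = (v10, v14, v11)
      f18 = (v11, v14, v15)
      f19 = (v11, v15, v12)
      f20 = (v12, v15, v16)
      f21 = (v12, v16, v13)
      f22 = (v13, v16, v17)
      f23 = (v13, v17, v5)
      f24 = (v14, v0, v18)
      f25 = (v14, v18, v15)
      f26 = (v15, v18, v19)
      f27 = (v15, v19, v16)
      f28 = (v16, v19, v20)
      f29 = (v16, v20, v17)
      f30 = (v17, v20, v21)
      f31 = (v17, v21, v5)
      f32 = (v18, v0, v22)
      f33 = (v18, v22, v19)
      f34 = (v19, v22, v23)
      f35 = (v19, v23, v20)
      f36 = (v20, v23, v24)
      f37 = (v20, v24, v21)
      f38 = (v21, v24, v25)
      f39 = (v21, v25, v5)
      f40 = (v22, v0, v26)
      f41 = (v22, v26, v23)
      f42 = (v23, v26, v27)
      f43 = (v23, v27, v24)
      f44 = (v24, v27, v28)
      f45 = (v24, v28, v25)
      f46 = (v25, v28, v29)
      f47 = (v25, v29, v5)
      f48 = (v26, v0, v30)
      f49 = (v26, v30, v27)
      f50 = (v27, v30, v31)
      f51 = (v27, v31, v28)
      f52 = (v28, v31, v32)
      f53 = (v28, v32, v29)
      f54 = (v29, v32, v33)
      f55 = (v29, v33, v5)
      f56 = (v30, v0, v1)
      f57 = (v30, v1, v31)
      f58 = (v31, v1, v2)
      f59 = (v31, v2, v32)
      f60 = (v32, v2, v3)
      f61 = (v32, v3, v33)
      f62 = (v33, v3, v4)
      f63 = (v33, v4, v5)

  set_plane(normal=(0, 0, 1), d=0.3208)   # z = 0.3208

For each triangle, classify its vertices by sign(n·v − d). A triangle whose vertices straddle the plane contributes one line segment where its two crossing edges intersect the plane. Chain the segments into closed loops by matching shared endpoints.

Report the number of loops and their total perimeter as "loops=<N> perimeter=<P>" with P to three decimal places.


Straddling triangles (16 of 64):
  (v2,v7,v3) [--+] → (2.11724, 0.468018, 0.3208)–(2.3111, 0, 0.3208)  len=0.5066
  (v3,v7,v8) [+-+] → (2.11724, 0.468018, 0.3208)–(1.6342, 1.6342, 0.3208)  len=1.2623
  (v7,v11,v8) [--+] → (1.16618, 1.82806, 0.3208)–(1.6342, 1.6342, 0.3208)  len=0.5066
  (v8,v11,v12) [+-+] → (1.16618, 1.82806, 0.3208)–(0, 2.3111, 0.3208)  len=1.2623
  (v11,v15,v12) [--+] → (-0.468018, 2.11724, 0.3208)–(0, 2.3111, 0.3208)  len=0.5066
  (v12,v15,v16) [+-+] → (-0.468018, 2.11724, 0.3208)–(-1.6342, 1.6342, 0.3208)  len=1.2623
  (v15,v19,v16) [--+] → (-1.82806, 1.16618, 0.3208)–(-1.6342, 1.6342, 0.3208)  len=0.5066
  (v16,v19,v20) [+-+] → (-1.82806, 1.16618, 0.3208)–(-2.3111, 0, 0.3208)  len=1.2623
  (v19,v23,v20) [--+] → (-2.11724, -0.468018, 0.3208)–(-2.3111, 0, 0.3208)  len=0.5066
  (v20,v23,v24) [+-+] → (-2.11724, -0.468018, 0.3208)–(-1.6342, -1.6342, 0.3208)  len=1.2623
  (v23,v27,v24) [--+] → (-1.16618, -1.82806, 0.3208)–(-1.6342, -1.6342, 0.3208)  len=0.5066
  (v24,v27,v28) [+-+] → (-1.16618, -1.82806, 0.3208)–(0, -2.3111, 0.3208)  len=1.2623
  (v27,v31,v28) [--+] → (0.468018, -2.11724, 0.3208)–(0, -2.3111, 0.3208)  len=0.5066
  (v28,v31,v32) [+-+] → (0.468018, -2.11724, 0.3208)–(1.6342, -1.6342, 0.3208)  len=1.2623
  (v31,v2,v32) [--+] → (1.82806, -1.16618, 0.3208)–(1.6342, -1.6342, 0.3208)  len=0.5066
  (v32,v2,v3) [+-+] → (1.82806, -1.16618, 0.3208)–(2.3111, 0, 0.3208)  len=1.2623

Chained into 1 loop(s):
  loop 1: 16 segments, perimeter = 14.1507
Total perimeter = 14.151

loops=1 perimeter=14.151


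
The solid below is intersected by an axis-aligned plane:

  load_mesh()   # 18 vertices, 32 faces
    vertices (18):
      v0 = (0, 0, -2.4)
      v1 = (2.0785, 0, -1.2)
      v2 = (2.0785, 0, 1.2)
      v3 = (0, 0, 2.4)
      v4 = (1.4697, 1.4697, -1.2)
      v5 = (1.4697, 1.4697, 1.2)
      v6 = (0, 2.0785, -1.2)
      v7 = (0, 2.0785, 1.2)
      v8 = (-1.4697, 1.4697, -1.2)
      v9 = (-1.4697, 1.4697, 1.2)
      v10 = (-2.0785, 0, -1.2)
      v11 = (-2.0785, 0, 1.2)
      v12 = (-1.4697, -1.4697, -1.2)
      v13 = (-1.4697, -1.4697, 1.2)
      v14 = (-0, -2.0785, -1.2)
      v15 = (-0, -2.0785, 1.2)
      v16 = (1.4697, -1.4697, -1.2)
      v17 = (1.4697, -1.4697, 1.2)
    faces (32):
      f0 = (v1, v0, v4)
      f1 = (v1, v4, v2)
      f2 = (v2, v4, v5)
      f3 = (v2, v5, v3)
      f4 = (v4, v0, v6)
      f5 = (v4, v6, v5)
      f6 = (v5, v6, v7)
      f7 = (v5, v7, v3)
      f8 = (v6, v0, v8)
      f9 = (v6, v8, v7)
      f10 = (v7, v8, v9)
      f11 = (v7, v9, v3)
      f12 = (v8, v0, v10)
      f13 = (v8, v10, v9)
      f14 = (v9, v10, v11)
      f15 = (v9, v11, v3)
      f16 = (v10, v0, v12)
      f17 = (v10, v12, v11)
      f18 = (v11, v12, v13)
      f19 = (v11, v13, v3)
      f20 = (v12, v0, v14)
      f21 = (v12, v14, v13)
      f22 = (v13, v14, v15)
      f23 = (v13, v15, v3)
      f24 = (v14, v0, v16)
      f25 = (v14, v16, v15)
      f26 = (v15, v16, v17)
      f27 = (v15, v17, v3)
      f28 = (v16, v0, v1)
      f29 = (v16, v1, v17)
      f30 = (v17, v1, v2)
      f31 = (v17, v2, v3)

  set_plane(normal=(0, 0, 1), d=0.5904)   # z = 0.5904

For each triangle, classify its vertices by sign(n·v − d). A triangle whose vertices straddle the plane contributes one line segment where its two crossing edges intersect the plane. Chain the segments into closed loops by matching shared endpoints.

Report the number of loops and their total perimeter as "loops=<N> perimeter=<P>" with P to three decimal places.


Straddling triangles (16 of 32):
  (v1,v4,v2) [--+] → (1.92386, 0.373304, 0.5904)–(2.0785, 0, 0.5904)  len=0.4041
  (v2,v4,v5) [+-+] → (1.92386, 0.373304, 0.5904)–(1.4697, 1.4697, 0.5904)  len=1.1867
  (v4,v6,v5) [--+] → (1.0964, 1.62434, 0.5904)–(1.4697, 1.4697, 0.5904)  len=0.4041
  (v5,v6,v7) [+-+] → (1.0964, 1.62434, 0.5904)–(0, 2.0785, 0.5904)  len=1.1867
  (v6,v8,v7) [--+] → (-0.373304, 1.92386, 0.5904)–(0, 2.0785, 0.5904)  len=0.4041
  (v7,v8,v9) [+-+] → (-0.373304, 1.92386, 0.5904)–(-1.4697, 1.4697, 0.5904)  len=1.1867
  (v8,v10,v9) [--+] → (-1.62434, 1.0964, 0.5904)–(-1.4697, 1.4697, 0.5904)  len=0.4041
  (v9,v10,v11) [+-+] → (-1.62434, 1.0964, 0.5904)–(-2.0785, 0, 0.5904)  len=1.1867
  (v10,v12,v11) [--+] → (-1.92386, -0.373304, 0.5904)–(-2.0785, 0, 0.5904)  len=0.4041
  (v11,v12,v13) [+-+] → (-1.92386, -0.373304, 0.5904)–(-1.4697, -1.4697, 0.5904)  len=1.1867
  (v12,v14,v13) [--+] → (-1.0964, -1.62434, 0.5904)–(-1.4697, -1.4697, 0.5904)  len=0.4041
  (v13,v14,v15) [+-+] → (-1.0964, -1.62434, 0.5904)–(0, -2.0785, 0.5904)  len=1.1867
  (v14,v16,v15) [--+] → (0.373304, -1.92386, 0.5904)–(0, -2.0785, 0.5904)  len=0.4041
  (v15,v16,v17) [+-+] → (0.373304, -1.92386, 0.5904)–(1.4697, -1.4697, 0.5904)  len=1.1867
  (v16,v1,v17) [--+] → (1.62434, -1.0964, 0.5904)–(1.4697, -1.4697, 0.5904)  len=0.4041
  (v17,v1,v2) [+-+] → (1.62434, -1.0964, 0.5904)–(2.0785, 0, 0.5904)  len=1.1867

Chained into 1 loop(s):
  loop 1: 16 segments, perimeter = 12.7264
Total perimeter = 12.726

loops=1 perimeter=12.726


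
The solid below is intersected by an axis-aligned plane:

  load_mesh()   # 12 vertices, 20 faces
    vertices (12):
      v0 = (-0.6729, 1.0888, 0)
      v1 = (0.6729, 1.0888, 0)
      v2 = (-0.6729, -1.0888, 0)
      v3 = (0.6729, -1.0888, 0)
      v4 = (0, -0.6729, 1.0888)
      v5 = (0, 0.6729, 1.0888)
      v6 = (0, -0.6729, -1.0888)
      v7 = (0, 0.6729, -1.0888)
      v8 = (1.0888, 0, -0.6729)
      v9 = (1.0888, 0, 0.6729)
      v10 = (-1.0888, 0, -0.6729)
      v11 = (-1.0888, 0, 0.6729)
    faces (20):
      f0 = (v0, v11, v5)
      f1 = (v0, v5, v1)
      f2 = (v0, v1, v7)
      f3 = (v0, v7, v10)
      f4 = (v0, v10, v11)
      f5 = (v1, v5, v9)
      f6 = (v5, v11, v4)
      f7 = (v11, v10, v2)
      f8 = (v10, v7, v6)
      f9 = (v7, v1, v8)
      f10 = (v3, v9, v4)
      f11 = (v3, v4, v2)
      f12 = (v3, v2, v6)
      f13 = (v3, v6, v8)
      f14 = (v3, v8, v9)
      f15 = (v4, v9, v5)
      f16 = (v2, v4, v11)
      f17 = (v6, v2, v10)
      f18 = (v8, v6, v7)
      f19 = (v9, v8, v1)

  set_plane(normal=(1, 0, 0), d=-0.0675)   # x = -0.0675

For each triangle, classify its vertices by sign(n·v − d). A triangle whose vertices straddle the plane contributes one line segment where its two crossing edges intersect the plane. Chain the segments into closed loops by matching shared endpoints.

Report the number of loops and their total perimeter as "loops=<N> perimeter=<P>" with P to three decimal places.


Straddling triangles (10 of 20):
  (v0,v11,v5) [--+] → (-0.0675, 0.631184, 1.06302)–(-0.0675, 0.71462, 0.97958)  len=0.1180
  (v0,v5,v1) [-++] → (-0.0675, 0.71462, 0.97958)–(-0.0675, 1.0888, 0)  len=1.0486
  (v0,v1,v7) [-++] → (-0.0675, 1.0888, 0)–(-0.0675, 0.71462, -0.97958)  len=1.0486
  (v0,v7,v10) [-+-] → (-0.0675, 0.71462, -0.97958)–(-0.0675, 0.631184, -1.06302)  len=0.1180
  (v5,v11,v4) [+-+] → (-0.0675, 0.631184, 1.06302)–(-0.0675, -0.631184, 1.06302)  len=1.2624
  (v10,v7,v6) [-++] → (-0.0675, 0.631184, -1.06302)–(-0.0675, -0.631184, -1.06302)  len=1.2624
  (v3,v4,v2) [++-] → (-0.0675, -0.71462, 0.97958)–(-0.0675, -1.0888, 0)  len=1.0486
  (v3,v2,v6) [+-+] → (-0.0675, -1.0888, 0)–(-0.0675, -0.71462, -0.97958)  len=1.0486
  (v2,v4,v11) [-+-] → (-0.0675, -0.71462, 0.97958)–(-0.0675, -0.631184, 1.06302)  len=0.1180
  (v6,v2,v10) [+--] → (-0.0675, -0.71462, -0.97958)–(-0.0675, -0.631184, -1.06302)  len=0.1180

Chained into 1 loop(s):
  loop 1: 10 segments, perimeter = 7.1912
Total perimeter = 7.191

loops=1 perimeter=7.191


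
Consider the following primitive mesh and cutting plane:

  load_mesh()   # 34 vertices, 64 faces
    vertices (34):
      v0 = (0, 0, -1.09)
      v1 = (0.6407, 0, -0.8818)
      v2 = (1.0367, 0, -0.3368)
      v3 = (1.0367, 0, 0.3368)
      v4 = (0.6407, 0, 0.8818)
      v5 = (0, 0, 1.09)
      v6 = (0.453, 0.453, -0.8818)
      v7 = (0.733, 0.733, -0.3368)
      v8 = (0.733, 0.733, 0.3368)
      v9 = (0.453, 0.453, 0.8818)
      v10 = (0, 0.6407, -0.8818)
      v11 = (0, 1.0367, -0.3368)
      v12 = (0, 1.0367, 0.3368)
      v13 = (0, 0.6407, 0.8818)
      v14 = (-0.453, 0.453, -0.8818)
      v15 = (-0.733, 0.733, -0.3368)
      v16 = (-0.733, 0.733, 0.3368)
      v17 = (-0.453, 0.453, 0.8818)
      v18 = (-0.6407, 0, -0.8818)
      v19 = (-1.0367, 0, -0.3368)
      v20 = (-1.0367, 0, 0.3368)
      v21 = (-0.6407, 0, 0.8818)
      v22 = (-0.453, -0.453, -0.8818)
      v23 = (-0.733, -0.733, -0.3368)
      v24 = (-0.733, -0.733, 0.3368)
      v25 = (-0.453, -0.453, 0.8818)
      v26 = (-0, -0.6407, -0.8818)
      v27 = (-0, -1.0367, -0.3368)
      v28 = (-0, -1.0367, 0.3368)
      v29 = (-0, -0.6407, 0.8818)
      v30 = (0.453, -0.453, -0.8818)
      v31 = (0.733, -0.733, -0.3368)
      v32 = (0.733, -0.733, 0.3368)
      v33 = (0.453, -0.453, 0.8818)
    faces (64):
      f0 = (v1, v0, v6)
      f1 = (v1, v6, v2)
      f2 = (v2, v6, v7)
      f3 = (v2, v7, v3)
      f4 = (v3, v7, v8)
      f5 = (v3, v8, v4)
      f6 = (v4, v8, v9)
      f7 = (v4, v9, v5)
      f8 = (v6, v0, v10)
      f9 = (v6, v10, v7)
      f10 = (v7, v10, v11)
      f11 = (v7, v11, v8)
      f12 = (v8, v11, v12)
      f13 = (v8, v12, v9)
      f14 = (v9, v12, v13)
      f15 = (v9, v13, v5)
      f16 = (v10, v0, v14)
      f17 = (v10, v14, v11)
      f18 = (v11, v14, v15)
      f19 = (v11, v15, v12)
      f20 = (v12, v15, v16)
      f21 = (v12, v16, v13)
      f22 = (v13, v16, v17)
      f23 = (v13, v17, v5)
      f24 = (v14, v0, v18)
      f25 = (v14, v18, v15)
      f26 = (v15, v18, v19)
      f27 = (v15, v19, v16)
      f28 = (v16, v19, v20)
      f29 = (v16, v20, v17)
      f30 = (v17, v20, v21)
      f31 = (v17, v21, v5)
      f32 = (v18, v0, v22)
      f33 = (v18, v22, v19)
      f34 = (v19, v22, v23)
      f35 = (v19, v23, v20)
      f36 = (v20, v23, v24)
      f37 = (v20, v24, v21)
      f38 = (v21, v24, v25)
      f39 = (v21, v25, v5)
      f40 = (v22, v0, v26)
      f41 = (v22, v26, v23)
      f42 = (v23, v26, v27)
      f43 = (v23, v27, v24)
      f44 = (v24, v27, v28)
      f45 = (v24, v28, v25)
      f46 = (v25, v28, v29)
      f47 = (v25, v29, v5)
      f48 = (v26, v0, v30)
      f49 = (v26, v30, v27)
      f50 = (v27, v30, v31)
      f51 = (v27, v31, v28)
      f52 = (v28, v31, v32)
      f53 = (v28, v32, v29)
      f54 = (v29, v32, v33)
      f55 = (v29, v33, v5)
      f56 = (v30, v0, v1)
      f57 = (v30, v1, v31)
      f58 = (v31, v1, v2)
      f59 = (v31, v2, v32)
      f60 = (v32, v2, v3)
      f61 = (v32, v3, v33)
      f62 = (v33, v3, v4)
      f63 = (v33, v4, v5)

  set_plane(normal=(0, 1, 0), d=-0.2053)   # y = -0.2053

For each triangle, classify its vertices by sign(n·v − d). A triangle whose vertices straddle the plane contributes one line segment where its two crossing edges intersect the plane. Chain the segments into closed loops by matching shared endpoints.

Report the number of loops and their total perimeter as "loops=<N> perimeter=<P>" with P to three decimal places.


loops=1 perimeter=6.344

Straddling triangles (20 of 64):
  (v18,v0,v22) [++-] → (-0.2053, -0.2053, -0.995644)–(-0.555634, -0.2053, -0.8818)  len=0.3684
  (v18,v22,v19) [+-+] → (-0.555634, -0.2053, -0.8818)–(-0.772167, -0.2053, -0.583794)  len=0.3684
  (v19,v22,v23) [+--] → (-0.772167, -0.2053, -0.583794)–(-0.951639, -0.2053, -0.3368)  len=0.3053
  (v19,v23,v20) [+-+] → (-0.951639, -0.2053, -0.3368)–(-0.951639, -0.2053, 0.148137)  len=0.4849
  (v20,v23,v24) [+--] → (-0.951639, -0.2053, 0.148137)–(-0.951639, -0.2053, 0.3368)  len=0.1887
  (v20,v24,v21) [+-+] → (-0.951639, -0.2053, 0.3368)–(-0.666552, -0.2053, 0.729155)  len=0.4850
  (v21,v24,v25) [+--] → (-0.666552, -0.2053, 0.729155)–(-0.555634, -0.2053, 0.8818)  len=0.1887
  (v21,v25,v5) [+-+] → (-0.555634, -0.2053, 0.8818)–(-0.2053, -0.2053, 0.995644)  len=0.3684
  (v22,v0,v26) [-+-] → (-0.2053, -0.2053, -0.995644)–(0, -0.2053, -1.02329)  len=0.2072
  (v25,v29,v5) [--+] → (0, -0.2053, 1.02329)–(-0.2053, -0.2053, 0.995644)  len=0.2072
  (v26,v0,v30) [-+-] → (0, -0.2053, -1.02329)–(0.2053, -0.2053, -0.995644)  len=0.2072
  (v29,v33,v5) [--+] → (0.2053, -0.2053, 0.995644)–(0, -0.2053, 1.02329)  len=0.2072
  (v30,v0,v1) [-++] → (0.2053, -0.2053, -0.995644)–(0.555634, -0.2053, -0.8818)  len=0.3684
  (v30,v1,v31) [-+-] → (0.555634, -0.2053, -0.8818)–(0.666552, -0.2053, -0.729155)  len=0.1887
  (v31,v1,v2) [-++] → (0.666552, -0.2053, -0.729155)–(0.951639, -0.2053, -0.3368)  len=0.4850
  (v31,v2,v32) [-+-] → (0.951639, -0.2053, -0.3368)–(0.951639, -0.2053, -0.148137)  len=0.1887
  (v32,v2,v3) [-++] → (0.951639, -0.2053, -0.148137)–(0.951639, -0.2053, 0.3368)  len=0.4849
  (v32,v3,v33) [-+-] → (0.951639, -0.2053, 0.3368)–(0.772167, -0.2053, 0.583794)  len=0.3053
  (v33,v3,v4) [-++] → (0.772167, -0.2053, 0.583794)–(0.555634, -0.2053, 0.8818)  len=0.3684
  (v33,v4,v5) [-++] → (0.555634, -0.2053, 0.8818)–(0.2053, -0.2053, 0.995644)  len=0.3684

Chained into 1 loop(s):
  loop 1: 20 segments, perimeter = 6.3440
Total perimeter = 6.344


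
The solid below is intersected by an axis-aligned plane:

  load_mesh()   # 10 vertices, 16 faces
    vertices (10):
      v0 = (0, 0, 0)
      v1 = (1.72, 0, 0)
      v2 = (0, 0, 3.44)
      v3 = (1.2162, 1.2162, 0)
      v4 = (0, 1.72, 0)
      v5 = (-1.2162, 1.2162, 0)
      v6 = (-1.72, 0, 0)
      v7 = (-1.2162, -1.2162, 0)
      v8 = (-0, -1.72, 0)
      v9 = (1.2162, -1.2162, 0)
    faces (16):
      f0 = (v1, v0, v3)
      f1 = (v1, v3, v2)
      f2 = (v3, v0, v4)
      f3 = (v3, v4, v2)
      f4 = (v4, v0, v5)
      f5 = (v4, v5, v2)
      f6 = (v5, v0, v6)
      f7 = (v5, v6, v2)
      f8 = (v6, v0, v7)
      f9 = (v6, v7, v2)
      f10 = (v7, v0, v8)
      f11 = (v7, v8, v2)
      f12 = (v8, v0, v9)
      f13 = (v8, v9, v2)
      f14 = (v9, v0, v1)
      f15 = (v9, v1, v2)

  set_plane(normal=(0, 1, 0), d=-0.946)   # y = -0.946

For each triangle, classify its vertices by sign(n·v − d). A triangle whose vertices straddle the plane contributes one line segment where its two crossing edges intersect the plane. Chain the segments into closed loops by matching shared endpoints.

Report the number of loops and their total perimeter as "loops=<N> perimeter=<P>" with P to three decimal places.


Straddling triangles (8 of 16):
  (v6,v0,v7) [++-] → (-0.946, -0.946, 0)–(-1.32813, -0.946, 0)  len=0.3821
  (v6,v7,v2) [+-+] → (-1.32813, -0.946, 0)–(-0.946, -0.946, 0.764256)  len=0.8545
  (v7,v0,v8) [-+-] → (-0.946, -0.946, 0)–(0, -0.946, 0)  len=0.9460
  (v7,v8,v2) [--+] → (0, -0.946, 1.548)–(-0.946, -0.946, 0.764256)  len=1.2285
  (v8,v0,v9) [-+-] → (0, -0.946, 0)–(0.946, -0.946, 0)  len=0.9460
  (v8,v9,v2) [--+] → (0.946, -0.946, 0.764256)–(0, -0.946, 1.548)  len=1.2285
  (v9,v0,v1) [-++] → (0.946, -0.946, 0)–(1.32813, -0.946, 0)  len=0.3821
  (v9,v1,v2) [-++] → (1.32813, -0.946, 0)–(0.946, -0.946, 0.764256)  len=0.8545

Chained into 1 loop(s):
  loop 1: 8 segments, perimeter = 6.8222
Total perimeter = 6.822

loops=1 perimeter=6.822


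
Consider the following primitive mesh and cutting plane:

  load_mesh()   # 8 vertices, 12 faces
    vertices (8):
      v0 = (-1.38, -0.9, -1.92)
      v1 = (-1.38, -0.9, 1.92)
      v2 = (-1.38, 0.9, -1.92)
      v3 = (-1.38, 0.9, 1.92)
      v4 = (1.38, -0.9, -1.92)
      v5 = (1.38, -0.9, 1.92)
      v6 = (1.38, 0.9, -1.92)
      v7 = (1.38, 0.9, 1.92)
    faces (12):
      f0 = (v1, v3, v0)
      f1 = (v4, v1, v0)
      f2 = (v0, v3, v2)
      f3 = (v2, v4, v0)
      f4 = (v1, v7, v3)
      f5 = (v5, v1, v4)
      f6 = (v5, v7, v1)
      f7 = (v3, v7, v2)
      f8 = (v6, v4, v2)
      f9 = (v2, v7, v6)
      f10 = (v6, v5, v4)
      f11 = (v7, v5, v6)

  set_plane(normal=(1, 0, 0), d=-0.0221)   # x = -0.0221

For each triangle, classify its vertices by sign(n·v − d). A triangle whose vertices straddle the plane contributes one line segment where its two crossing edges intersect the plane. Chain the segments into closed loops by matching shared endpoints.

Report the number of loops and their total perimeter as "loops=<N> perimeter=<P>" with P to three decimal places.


loops=1 perimeter=11.280

Straddling triangles (8 of 12):
  (v4,v1,v0) [+--] → (-0.0221, -0.9, 0.0307478)–(-0.0221, -0.9, -1.92)  len=1.9507
  (v2,v4,v0) [-+-] → (-0.0221, 0.014413, -1.92)–(-0.0221, -0.9, -1.92)  len=0.9144
  (v1,v7,v3) [-+-] → (-0.0221, -0.014413, 1.92)–(-0.0221, 0.9, 1.92)  len=0.9144
  (v5,v1,v4) [+-+] → (-0.0221, -0.9, 1.92)–(-0.0221, -0.9, 0.0307478)  len=1.8893
  (v5,v7,v1) [++-] → (-0.0221, -0.014413, 1.92)–(-0.0221, -0.9, 1.92)  len=0.8856
  (v3,v7,v2) [-+-] → (-0.0221, 0.9, 1.92)–(-0.0221, 0.9, -0.0307478)  len=1.9507
  (v6,v4,v2) [++-] → (-0.0221, 0.014413, -1.92)–(-0.0221, 0.9, -1.92)  len=0.8856
  (v2,v7,v6) [-++] → (-0.0221, 0.9, -0.0307478)–(-0.0221, 0.9, -1.92)  len=1.8893

Chained into 1 loop(s):
  loop 1: 8 segments, perimeter = 11.2800
Total perimeter = 11.280


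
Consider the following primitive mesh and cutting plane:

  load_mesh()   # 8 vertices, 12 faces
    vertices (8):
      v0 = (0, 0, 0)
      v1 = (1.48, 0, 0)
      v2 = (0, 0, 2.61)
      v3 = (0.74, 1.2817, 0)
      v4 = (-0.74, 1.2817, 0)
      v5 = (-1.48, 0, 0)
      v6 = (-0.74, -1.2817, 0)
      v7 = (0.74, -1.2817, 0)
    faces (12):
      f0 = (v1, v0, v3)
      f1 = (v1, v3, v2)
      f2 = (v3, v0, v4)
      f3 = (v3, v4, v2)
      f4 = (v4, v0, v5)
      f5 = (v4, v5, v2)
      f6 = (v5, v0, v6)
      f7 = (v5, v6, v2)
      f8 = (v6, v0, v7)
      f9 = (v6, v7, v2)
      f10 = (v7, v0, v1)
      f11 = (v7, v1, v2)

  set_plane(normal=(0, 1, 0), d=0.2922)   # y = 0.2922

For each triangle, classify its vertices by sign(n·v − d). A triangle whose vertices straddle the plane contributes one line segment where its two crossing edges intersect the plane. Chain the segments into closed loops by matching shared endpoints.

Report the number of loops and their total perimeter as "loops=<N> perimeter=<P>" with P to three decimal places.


loops=1 perimeter=7.593

Straddling triangles (6 of 12):
  (v1,v0,v3) [--+] → (0.168704, 0.2922, 0)–(1.3113, 0.2922, 0)  len=1.1426
  (v1,v3,v2) [-+-] → (1.3113, 0.2922, 0)–(0.168704, 0.2922, 2.01498)  len=2.3164
  (v3,v0,v4) [+-+] → (0.168704, 0.2922, 0)–(-0.168704, 0.2922, 0)  len=0.3374
  (v3,v4,v2) [++-] → (-0.168704, 0.2922, 2.01498)–(0.168704, 0.2922, 2.01498)  len=0.3374
  (v4,v0,v5) [+--] → (-0.168704, 0.2922, 0)–(-1.3113, 0.2922, 0)  len=1.1426
  (v4,v5,v2) [+--] → (-1.3113, 0.2922, 0)–(-0.168704, 0.2922, 2.01498)  len=2.3164

Chained into 1 loop(s):
  loop 1: 6 segments, perimeter = 7.5928
Total perimeter = 7.593


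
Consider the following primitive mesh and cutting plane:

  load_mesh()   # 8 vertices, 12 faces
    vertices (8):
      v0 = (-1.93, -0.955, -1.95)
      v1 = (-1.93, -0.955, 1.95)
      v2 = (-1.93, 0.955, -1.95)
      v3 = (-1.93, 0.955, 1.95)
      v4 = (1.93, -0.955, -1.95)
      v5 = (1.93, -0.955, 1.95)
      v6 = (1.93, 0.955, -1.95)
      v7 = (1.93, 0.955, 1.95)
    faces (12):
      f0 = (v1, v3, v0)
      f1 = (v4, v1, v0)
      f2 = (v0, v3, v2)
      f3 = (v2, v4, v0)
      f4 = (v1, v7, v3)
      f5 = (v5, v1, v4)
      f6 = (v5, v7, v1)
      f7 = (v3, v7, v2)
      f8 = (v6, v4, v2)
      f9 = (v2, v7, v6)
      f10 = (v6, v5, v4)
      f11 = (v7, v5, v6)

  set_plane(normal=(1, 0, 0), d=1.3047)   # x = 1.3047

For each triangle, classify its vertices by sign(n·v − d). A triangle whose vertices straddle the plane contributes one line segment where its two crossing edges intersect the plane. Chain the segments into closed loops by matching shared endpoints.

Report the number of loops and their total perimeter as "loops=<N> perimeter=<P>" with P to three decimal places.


Straddling triangles (8 of 12):
  (v4,v1,v0) [+--] → (1.3047, -0.955, -1.31822)–(1.3047, -0.955, -1.95)  len=0.6318
  (v2,v4,v0) [-+-] → (1.3047, -0.64559, -1.95)–(1.3047, -0.955, -1.95)  len=0.3094
  (v1,v7,v3) [-+-] → (1.3047, 0.64559, 1.95)–(1.3047, 0.955, 1.95)  len=0.3094
  (v5,v1,v4) [+-+] → (1.3047, -0.955, 1.95)–(1.3047, -0.955, -1.31822)  len=3.2682
  (v5,v7,v1) [++-] → (1.3047, 0.64559, 1.95)–(1.3047, -0.955, 1.95)  len=1.6006
  (v3,v7,v2) [-+-] → (1.3047, 0.955, 1.95)–(1.3047, 0.955, 1.31822)  len=0.6318
  (v6,v4,v2) [++-] → (1.3047, -0.64559, -1.95)–(1.3047, 0.955, -1.95)  len=1.6006
  (v2,v7,v6) [-++] → (1.3047, 0.955, 1.31822)–(1.3047, 0.955, -1.95)  len=3.2682

Chained into 1 loop(s):
  loop 1: 8 segments, perimeter = 11.6200
Total perimeter = 11.620

loops=1 perimeter=11.620


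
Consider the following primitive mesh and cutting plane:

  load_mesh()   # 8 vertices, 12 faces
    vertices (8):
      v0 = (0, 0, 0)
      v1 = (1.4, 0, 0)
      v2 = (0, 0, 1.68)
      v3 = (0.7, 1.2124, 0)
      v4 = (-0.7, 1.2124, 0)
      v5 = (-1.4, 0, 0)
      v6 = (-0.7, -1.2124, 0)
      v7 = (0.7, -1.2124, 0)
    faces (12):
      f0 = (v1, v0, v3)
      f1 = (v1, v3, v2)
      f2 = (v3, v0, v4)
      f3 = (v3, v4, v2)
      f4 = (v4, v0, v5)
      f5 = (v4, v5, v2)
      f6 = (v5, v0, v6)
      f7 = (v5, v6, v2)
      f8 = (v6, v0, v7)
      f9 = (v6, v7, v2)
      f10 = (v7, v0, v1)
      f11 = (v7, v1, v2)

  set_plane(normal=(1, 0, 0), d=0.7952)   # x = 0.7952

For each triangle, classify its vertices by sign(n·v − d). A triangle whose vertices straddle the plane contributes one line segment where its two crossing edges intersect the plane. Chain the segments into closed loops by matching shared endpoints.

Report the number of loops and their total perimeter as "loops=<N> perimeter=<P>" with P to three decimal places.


Straddling triangles (4 of 12):
  (v1,v0,v3) [+--] → (0.7952, 0, 0)–(0.7952, 1.04751, 0)  len=1.0475
  (v1,v3,v2) [+--] → (0.7952, 1.04751, 0)–(0.7952, 0, 0.72576)  len=1.2744
  (v7,v0,v1) [--+] → (0.7952, 0, 0)–(0.7952, -1.04751, 0)  len=1.0475
  (v7,v1,v2) [-+-] → (0.7952, -1.04751, 0)–(0.7952, 0, 0.72576)  len=1.2744

Chained into 1 loop(s):
  loop 1: 4 segments, perimeter = 4.6438
Total perimeter = 4.644

loops=1 perimeter=4.644


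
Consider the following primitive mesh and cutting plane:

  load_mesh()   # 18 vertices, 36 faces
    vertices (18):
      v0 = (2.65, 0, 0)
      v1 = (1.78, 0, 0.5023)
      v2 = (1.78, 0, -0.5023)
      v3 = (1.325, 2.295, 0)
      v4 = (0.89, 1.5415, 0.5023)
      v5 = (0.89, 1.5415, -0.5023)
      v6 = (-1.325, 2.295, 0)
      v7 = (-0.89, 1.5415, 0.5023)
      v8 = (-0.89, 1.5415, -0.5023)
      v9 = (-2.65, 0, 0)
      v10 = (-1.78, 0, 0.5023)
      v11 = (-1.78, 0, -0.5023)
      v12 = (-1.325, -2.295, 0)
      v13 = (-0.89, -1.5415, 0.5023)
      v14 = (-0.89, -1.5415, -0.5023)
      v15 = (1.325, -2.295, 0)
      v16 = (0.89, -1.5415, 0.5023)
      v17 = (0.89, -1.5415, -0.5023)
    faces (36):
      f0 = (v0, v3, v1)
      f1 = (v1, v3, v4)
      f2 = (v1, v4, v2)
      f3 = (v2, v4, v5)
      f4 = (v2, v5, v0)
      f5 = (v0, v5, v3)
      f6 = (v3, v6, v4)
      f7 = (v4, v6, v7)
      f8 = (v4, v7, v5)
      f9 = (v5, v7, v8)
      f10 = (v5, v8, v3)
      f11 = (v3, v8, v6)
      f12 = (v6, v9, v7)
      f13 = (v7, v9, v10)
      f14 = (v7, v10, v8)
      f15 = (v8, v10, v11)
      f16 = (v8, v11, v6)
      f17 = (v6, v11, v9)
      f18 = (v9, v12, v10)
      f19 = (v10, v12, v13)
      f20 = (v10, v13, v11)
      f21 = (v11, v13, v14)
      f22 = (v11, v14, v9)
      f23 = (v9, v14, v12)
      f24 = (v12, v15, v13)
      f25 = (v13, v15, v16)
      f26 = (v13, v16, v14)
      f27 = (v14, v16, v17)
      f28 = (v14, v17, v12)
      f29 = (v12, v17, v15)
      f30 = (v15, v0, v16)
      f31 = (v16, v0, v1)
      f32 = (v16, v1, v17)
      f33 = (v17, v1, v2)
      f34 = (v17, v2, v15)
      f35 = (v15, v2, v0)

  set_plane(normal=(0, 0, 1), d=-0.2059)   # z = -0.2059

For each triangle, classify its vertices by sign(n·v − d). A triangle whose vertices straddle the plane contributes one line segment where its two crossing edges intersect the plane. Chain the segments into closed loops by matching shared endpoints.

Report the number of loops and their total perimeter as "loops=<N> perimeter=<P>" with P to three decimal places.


loops=2 perimeter=24.440

Straddling triangles (24 of 36):
  (v1,v4,v2) [++-] → (1.51741, 0.454808, -0.2059)–(1.78, 0, -0.2059)  len=0.5252
  (v2,v4,v5) [-+-] → (1.51741, 0.454808, -0.2059)–(0.89, 1.5415, -0.2059)  len=1.2548
  (v2,v5,v0) [--+] → (1.92855, 0.631883, -0.2059)–(2.29337, 0, -0.2059)  len=0.7296
  (v0,v5,v3) [+-+] → (1.92855, 0.631883, -0.2059)–(1.14669, 1.98613, -0.2059)  len=1.5637
  (v4,v7,v5) [++-] → (0.364824, 1.5415, -0.2059)–(0.89, 1.5415, -0.2059)  len=0.5252
  (v5,v7,v8) [-+-] → (0.364824, 1.5415, -0.2059)–(-0.89, 1.5415, -0.2059)  len=1.2548
  (v5,v8,v3) [--+] → (0.41704, 1.98613, -0.2059)–(1.14669, 1.98613, -0.2059)  len=0.7296
  (v3,v8,v6) [+-+] → (0.41704, 1.98613, -0.2059)–(-1.14669, 1.98613, -0.2059)  len=1.5637
  (v7,v10,v8) [++-] → (-1.15259, 1.08669, -0.2059)–(-0.89, 1.5415, -0.2059)  len=0.5252
  (v8,v10,v11) [-+-] → (-1.15259, 1.08669, -0.2059)–(-1.78, 0, -0.2059)  len=1.2548
  (v8,v11,v6) [--+] → (-1.51151, 1.35425, -0.2059)–(-1.14669, 1.98613, -0.2059)  len=0.7296
  (v6,v11,v9) [+-+] → (-1.51151, 1.35425, -0.2059)–(-2.29337, 0, -0.2059)  len=1.5637
  (v10,v13,v11) [++-] → (-1.51741, -0.454808, -0.2059)–(-1.78, 0, -0.2059)  len=0.5252
  (v11,v13,v14) [-+-] → (-1.51741, -0.454808, -0.2059)–(-0.89, -1.5415, -0.2059)  len=1.2548
  (v11,v14,v9) [--+] → (-1.92855, -0.631883, -0.2059)–(-2.29337, 0, -0.2059)  len=0.7296
  (v9,v14,v12) [+-+] → (-1.92855, -0.631883, -0.2059)–(-1.14669, -1.98613, -0.2059)  len=1.5637
  (v13,v16,v14) [++-] → (-0.364824, -1.5415, -0.2059)–(-0.89, -1.5415, -0.2059)  len=0.5252
  (v14,v16,v17) [-+-] → (-0.364824, -1.5415, -0.2059)–(0.89, -1.5415, -0.2059)  len=1.2548
  (v14,v17,v12) [--+] → (-0.41704, -1.98613, -0.2059)–(-1.14669, -1.98613, -0.2059)  len=0.7296
  (v12,v17,v15) [+-+] → (-0.41704, -1.98613, -0.2059)–(1.14669, -1.98613, -0.2059)  len=1.5637
  (v16,v1,v17) [++-] → (1.15259, -1.08669, -0.2059)–(0.89, -1.5415, -0.2059)  len=0.5252
  (v17,v1,v2) [-+-] → (1.15259, -1.08669, -0.2059)–(1.78, 0, -0.2059)  len=1.2548
  (v17,v2,v15) [--+] → (1.51151, -1.35425, -0.2059)–(1.14669, -1.98613, -0.2059)  len=0.7296
  (v15,v2,v0) [+-+] → (1.51151, -1.35425, -0.2059)–(2.29337, 0, -0.2059)  len=1.5637

Chained into 2 loop(s):
  loop 1: 12 segments, perimeter = 10.6799
  loop 2: 12 segments, perimeter = 13.7603
Total perimeter = 24.440


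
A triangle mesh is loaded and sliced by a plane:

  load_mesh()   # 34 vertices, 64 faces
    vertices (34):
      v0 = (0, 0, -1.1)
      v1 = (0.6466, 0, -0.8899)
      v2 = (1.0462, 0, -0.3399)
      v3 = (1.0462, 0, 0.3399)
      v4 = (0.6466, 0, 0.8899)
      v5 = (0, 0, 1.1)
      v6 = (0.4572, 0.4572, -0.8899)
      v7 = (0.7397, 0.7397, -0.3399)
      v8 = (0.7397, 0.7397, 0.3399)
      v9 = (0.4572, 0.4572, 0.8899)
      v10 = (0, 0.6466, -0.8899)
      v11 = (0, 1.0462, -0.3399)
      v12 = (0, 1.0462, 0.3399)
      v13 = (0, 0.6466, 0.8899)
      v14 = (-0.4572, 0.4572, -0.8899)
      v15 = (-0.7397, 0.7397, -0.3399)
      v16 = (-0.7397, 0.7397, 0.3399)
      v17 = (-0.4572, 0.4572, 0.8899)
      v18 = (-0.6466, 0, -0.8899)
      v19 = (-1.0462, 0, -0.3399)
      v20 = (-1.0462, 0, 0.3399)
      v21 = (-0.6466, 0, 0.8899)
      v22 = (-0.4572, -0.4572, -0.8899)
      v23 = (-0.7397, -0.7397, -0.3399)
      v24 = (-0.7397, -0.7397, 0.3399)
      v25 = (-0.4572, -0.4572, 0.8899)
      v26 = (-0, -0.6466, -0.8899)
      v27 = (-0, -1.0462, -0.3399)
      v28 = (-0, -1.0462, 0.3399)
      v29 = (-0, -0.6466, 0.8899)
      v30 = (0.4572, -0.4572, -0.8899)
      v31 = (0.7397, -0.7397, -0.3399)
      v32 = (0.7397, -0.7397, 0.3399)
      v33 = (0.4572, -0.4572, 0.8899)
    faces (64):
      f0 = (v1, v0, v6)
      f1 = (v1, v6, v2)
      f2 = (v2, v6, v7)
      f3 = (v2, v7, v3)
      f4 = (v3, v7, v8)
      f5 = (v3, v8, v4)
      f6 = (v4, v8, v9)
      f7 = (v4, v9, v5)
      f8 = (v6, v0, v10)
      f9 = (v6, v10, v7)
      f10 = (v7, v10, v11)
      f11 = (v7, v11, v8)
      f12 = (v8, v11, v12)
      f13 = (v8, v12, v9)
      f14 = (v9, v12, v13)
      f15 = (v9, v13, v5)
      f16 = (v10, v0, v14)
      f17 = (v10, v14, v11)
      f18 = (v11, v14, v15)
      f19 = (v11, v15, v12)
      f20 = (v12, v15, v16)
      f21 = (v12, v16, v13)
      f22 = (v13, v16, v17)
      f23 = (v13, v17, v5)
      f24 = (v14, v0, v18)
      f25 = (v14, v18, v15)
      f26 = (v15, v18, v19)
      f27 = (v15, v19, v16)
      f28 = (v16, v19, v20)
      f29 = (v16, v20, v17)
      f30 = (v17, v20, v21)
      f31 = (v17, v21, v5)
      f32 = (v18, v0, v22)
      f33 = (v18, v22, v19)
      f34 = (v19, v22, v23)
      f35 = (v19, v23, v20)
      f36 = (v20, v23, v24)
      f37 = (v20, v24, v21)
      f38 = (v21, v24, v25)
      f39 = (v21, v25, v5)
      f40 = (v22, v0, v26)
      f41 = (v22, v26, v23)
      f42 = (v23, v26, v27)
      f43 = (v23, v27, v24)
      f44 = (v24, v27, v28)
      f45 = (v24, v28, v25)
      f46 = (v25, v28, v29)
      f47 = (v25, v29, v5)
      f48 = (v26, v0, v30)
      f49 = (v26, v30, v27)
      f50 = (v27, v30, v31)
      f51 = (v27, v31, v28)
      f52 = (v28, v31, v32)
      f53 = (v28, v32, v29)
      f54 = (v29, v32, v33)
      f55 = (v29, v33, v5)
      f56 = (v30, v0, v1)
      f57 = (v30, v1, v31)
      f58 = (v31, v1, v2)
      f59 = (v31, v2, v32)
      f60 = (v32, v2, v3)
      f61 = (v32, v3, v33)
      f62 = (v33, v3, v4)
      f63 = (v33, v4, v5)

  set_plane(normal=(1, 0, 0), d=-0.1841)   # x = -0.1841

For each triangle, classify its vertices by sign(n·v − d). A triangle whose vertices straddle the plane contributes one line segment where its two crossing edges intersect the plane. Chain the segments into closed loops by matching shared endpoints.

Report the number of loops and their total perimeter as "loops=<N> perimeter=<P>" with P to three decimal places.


loops=1 perimeter=6.446

Straddling triangles (20 of 64):
  (v10,v0,v14) [++-] → (-0.1841, 0.1841, -1.0154)–(-0.1841, 0.570335, -0.8899)  len=0.4061
  (v10,v14,v11) [+-+] → (-0.1841, 0.570335, -0.8899)–(-0.1841, 0.809028, -0.561368)  len=0.4061
  (v11,v14,v15) [+--] → (-0.1841, 0.809028, -0.561368)–(-0.1841, 0.969917, -0.3399)  len=0.2737
  (v11,v15,v12) [+-+] → (-0.1841, 0.969917, -0.3399)–(-0.1841, 0.969917, 0.170708)  len=0.5106
  (v12,v15,v16) [+--] → (-0.1841, 0.969917, 0.170708)–(-0.1841, 0.969917, 0.3399)  len=0.1692
  (v12,v16,v13) [+-+] → (-0.1841, 0.969917, 0.3399)–(-0.1841, 0.669771, 0.753013)  len=0.5106
  (v13,v16,v17) [+--] → (-0.1841, 0.669771, 0.753013)–(-0.1841, 0.570335, 0.8899)  len=0.1692
  (v13,v17,v5) [+-+] → (-0.1841, 0.570335, 0.8899)–(-0.1841, 0.1841, 1.0154)  len=0.4061
  (v14,v0,v18) [-+-] → (-0.1841, 0.1841, -1.0154)–(-0.1841, 0, -1.04018)  len=0.1858
  (v17,v21,v5) [--+] → (-0.1841, 0, 1.04018)–(-0.1841, 0.1841, 1.0154)  len=0.1858
  (v18,v0,v22) [-+-] → (-0.1841, 0, -1.04018)–(-0.1841, -0.1841, -1.0154)  len=0.1858
  (v21,v25,v5) [--+] → (-0.1841, -0.1841, 1.0154)–(-0.1841, 0, 1.04018)  len=0.1858
  (v22,v0,v26) [-++] → (-0.1841, -0.1841, -1.0154)–(-0.1841, -0.570335, -0.8899)  len=0.4061
  (v22,v26,v23) [-+-] → (-0.1841, -0.570335, -0.8899)–(-0.1841, -0.669771, -0.753013)  len=0.1692
  (v23,v26,v27) [-++] → (-0.1841, -0.669771, -0.753013)–(-0.1841, -0.969917, -0.3399)  len=0.5106
  (v23,v27,v24) [-+-] → (-0.1841, -0.969917, -0.3399)–(-0.1841, -0.969917, -0.170708)  len=0.1692
  (v24,v27,v28) [-++] → (-0.1841, -0.969917, -0.170708)–(-0.1841, -0.969917, 0.3399)  len=0.5106
  (v24,v28,v25) [-+-] → (-0.1841, -0.969917, 0.3399)–(-0.1841, -0.809028, 0.561368)  len=0.2737
  (v25,v28,v29) [-++] → (-0.1841, -0.809028, 0.561368)–(-0.1841, -0.570335, 0.8899)  len=0.4061
  (v25,v29,v5) [-++] → (-0.1841, -0.570335, 0.8899)–(-0.1841, -0.1841, 1.0154)  len=0.4061

Chained into 1 loop(s):
  loop 1: 20 segments, perimeter = 6.4464
Total perimeter = 6.446


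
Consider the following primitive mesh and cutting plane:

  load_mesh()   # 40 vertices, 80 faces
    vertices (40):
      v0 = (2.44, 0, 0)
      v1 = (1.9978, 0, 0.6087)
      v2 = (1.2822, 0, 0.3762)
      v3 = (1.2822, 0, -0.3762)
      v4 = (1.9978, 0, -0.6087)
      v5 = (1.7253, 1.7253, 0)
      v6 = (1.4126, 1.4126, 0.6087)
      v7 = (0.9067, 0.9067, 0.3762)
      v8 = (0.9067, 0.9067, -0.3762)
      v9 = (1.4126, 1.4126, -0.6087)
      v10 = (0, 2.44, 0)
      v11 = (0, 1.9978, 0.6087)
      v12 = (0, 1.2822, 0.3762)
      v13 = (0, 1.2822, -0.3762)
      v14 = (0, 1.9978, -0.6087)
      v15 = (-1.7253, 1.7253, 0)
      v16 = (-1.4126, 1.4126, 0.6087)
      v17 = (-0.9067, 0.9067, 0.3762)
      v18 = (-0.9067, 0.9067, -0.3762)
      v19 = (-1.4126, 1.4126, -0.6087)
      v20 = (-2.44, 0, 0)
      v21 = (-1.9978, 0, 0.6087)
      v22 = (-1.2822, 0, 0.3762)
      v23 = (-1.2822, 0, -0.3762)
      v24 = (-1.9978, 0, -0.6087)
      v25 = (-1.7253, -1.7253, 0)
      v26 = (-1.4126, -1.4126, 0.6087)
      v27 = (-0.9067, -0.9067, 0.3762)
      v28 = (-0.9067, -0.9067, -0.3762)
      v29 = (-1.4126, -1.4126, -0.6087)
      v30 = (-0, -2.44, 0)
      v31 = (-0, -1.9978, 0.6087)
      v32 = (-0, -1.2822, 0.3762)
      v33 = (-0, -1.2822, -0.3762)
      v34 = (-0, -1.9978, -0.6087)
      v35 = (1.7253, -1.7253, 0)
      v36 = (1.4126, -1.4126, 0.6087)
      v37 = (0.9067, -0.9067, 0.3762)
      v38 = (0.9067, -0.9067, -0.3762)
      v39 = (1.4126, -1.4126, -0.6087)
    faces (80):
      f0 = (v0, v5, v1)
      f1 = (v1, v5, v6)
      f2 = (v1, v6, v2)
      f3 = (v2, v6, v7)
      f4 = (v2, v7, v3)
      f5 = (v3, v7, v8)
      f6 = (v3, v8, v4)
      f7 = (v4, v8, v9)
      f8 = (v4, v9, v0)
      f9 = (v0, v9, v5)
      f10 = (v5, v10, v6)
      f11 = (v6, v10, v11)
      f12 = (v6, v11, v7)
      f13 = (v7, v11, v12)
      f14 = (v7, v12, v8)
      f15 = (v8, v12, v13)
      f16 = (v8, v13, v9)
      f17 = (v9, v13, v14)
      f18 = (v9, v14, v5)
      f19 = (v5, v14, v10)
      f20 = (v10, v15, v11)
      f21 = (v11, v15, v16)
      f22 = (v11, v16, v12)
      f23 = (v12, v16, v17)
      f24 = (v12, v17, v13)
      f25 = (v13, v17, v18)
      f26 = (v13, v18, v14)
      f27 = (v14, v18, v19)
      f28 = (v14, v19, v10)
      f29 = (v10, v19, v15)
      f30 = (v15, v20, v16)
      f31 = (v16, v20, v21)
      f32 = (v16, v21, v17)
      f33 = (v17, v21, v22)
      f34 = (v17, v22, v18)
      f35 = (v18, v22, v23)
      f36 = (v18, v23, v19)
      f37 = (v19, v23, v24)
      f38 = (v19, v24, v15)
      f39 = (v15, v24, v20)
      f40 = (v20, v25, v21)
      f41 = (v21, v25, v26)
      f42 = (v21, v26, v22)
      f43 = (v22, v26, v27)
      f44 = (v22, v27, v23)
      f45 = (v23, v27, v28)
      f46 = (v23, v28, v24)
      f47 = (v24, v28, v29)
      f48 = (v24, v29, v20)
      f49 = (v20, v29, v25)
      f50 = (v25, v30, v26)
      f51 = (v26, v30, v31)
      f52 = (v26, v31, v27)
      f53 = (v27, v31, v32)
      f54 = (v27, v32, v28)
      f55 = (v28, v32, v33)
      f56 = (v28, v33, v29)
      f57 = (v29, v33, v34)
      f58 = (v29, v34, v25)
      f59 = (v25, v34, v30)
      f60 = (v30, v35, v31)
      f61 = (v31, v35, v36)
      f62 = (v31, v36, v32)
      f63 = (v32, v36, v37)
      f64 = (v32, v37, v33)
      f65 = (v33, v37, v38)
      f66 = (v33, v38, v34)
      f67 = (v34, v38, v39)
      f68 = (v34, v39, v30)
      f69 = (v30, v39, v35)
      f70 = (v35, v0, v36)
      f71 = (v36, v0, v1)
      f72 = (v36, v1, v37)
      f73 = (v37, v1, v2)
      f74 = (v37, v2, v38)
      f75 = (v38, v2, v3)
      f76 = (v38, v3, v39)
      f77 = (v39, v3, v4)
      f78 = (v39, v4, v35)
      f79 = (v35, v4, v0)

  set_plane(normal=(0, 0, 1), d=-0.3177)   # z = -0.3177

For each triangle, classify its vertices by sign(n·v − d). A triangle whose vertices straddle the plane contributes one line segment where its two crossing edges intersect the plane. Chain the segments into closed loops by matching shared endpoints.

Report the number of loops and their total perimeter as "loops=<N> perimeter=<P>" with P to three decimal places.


Straddling triangles (32 of 80):
  (v2,v7,v3) [++-] → (1.253, 0.070497, -0.3177)–(1.2822, 0, -0.3177)  len=0.0763
  (v3,v7,v8) [-+-] → (1.253, 0.070497, -0.3177)–(0.9067, 0.9067, -0.3177)  len=0.9051
  (v4,v9,v0) [--+] → (1.90377, 0.737281, -0.3177)–(2.2092, 0, -0.3177)  len=0.7980
  (v0,v9,v5) [+-+] → (1.90377, 0.737281, -0.3177)–(1.56209, 1.56209, -0.3177)  len=0.8928
  (v7,v12,v8) [++-] → (0.836203, 0.935896, -0.3177)–(0.9067, 0.9067, -0.3177)  len=0.0763
  (v8,v12,v13) [-+-] → (0.836203, 0.935896, -0.3177)–(0, 1.2822, -0.3177)  len=0.9051
  (v9,v14,v5) [--+] → (0.824811, 1.86753, -0.3177)–(1.56209, 1.56209, -0.3177)  len=0.7980
  (v5,v14,v10) [+-+] → (0.824811, 1.86753, -0.3177)–(0, 2.2092, -0.3177)  len=0.8928
  (v12,v17,v13) [++-] → (-0.070497, 1.253, -0.3177)–(0, 1.2822, -0.3177)  len=0.0763
  (v13,v17,v18) [-+-] → (-0.070497, 1.253, -0.3177)–(-0.9067, 0.9067, -0.3177)  len=0.9051
  (v14,v19,v10) [--+] → (-0.737281, 1.90377, -0.3177)–(0, 2.2092, -0.3177)  len=0.7980
  (v10,v19,v15) [+-+] → (-0.737281, 1.90377, -0.3177)–(-1.56209, 1.56209, -0.3177)  len=0.8928
  (v17,v22,v18) [++-] → (-0.935896, 0.836203, -0.3177)–(-0.9067, 0.9067, -0.3177)  len=0.0763
  (v18,v22,v23) [-+-] → (-0.935896, 0.836203, -0.3177)–(-1.2822, 0, -0.3177)  len=0.9051
  (v19,v24,v15) [--+] → (-1.86753, 0.824811, -0.3177)–(-1.56209, 1.56209, -0.3177)  len=0.7980
  (v15,v24,v20) [+-+] → (-1.86753, 0.824811, -0.3177)–(-2.2092, 0, -0.3177)  len=0.8928
  (v22,v27,v23) [++-] → (-1.253, -0.070497, -0.3177)–(-1.2822, 0, -0.3177)  len=0.0763
  (v23,v27,v28) [-+-] → (-1.253, -0.070497, -0.3177)–(-0.9067, -0.9067, -0.3177)  len=0.9051
  (v24,v29,v20) [--+] → (-1.90377, -0.737281, -0.3177)–(-2.2092, 0, -0.3177)  len=0.7980
  (v20,v29,v25) [+-+] → (-1.90377, -0.737281, -0.3177)–(-1.56209, -1.56209, -0.3177)  len=0.8928
  (v27,v32,v28) [++-] → (-0.836203, -0.935896, -0.3177)–(-0.9067, -0.9067, -0.3177)  len=0.0763
  (v28,v32,v33) [-+-] → (-0.836203, -0.935896, -0.3177)–(0, -1.2822, -0.3177)  len=0.9051
  (v29,v34,v25) [--+] → (-0.824811, -1.86753, -0.3177)–(-1.56209, -1.56209, -0.3177)  len=0.7980
  (v25,v34,v30) [+-+] → (-0.824811, -1.86753, -0.3177)–(0, -2.2092, -0.3177)  len=0.8928
  (v32,v37,v33) [++-] → (0.070497, -1.253, -0.3177)–(0, -1.2822, -0.3177)  len=0.0763
  (v33,v37,v38) [-+-] → (0.070497, -1.253, -0.3177)–(0.9067, -0.9067, -0.3177)  len=0.9051
  (v34,v39,v30) [--+] → (0.737281, -1.90377, -0.3177)–(0, -2.2092, -0.3177)  len=0.7980
  (v30,v39,v35) [+-+] → (0.737281, -1.90377, -0.3177)–(1.56209, -1.56209, -0.3177)  len=0.8928
  (v37,v2,v38) [++-] → (0.935896, -0.836203, -0.3177)–(0.9067, -0.9067, -0.3177)  len=0.0763
  (v38,v2,v3) [-+-] → (0.935896, -0.836203, -0.3177)–(1.2822, 0, -0.3177)  len=0.9051
  (v39,v4,v35) [--+] → (1.86753, -0.824811, -0.3177)–(1.56209, -1.56209, -0.3177)  len=0.7980
  (v35,v4,v0) [+-+] → (1.86753, -0.824811, -0.3177)–(2.2092, 0, -0.3177)  len=0.8928

Chained into 2 loop(s):
  loop 1: 16 segments, perimeter = 7.8510
  loop 2: 16 segments, perimeter = 13.5266
Total perimeter = 21.378

loops=2 perimeter=21.378
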